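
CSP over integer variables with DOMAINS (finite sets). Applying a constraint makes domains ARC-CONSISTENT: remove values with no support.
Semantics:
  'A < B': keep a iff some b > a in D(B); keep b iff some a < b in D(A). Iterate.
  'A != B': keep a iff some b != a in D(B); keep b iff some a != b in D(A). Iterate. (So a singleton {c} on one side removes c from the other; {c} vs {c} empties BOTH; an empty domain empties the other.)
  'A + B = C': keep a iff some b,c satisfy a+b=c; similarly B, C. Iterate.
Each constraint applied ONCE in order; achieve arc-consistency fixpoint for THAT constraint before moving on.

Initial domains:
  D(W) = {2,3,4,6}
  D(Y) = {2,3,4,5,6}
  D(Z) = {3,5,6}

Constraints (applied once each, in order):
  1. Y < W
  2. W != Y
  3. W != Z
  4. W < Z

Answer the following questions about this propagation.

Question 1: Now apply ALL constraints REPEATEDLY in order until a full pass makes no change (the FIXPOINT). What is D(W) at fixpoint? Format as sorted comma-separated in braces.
Answer: {3,4}

Derivation:
pass 0 (initial): D(W)={2,3,4,6}
pass 1: W {2,3,4,6}->{3,4}; Y {2,3,4,5,6}->{2,3,4,5}; Z {3,5,6}->{5,6}
pass 2: Y {2,3,4,5}->{2,3}
pass 3: no change
Fixpoint after 3 passes: D(W) = {3,4}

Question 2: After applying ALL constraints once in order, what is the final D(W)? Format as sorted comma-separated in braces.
Constraint 1 (Y < W) on D(Y)={2,3,4,5,6} D(W)={2,3,4,6}: Y {2,3,4,5,6}->{2,3,4,5}; W {2,3,4,6}->{3,4,6}
Constraint 2 (W != Y) on D(W)={3,4,6} D(Y)={2,3,4,5}: no change
Constraint 3 (W != Z) on D(W)={3,4,6} D(Z)={3,5,6}: no change
Constraint 4 (W < Z) on D(W)={3,4,6} D(Z)={3,5,6}: W {3,4,6}->{3,4}; Z {3,5,6}->{5,6}
So after all 4 constraints: D(W) = {3,4}

Answer: {3,4}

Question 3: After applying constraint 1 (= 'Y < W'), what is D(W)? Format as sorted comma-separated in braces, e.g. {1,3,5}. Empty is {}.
Constraint 1 (Y < W) on D(Y)={2,3,4,5,6} D(W)={2,3,4,6}: Y {2,3,4,5,6}->{2,3,4,5}; W {2,3,4,6}->{3,4,6}
So after constraint 1: D(W) = {3,4,6}

Answer: {3,4,6}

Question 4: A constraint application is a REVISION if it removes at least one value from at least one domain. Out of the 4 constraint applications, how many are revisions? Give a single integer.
Constraint 1 (Y < W) on D(Y)={2,3,4,5,6} D(W)={2,3,4,6}: Y {2,3,4,5,6}->{2,3,4,5}; W {2,3,4,6}->{3,4,6} => REVISION
Constraint 2 (W != Y) on D(W)={3,4,6} D(Y)={2,3,4,5}: no change => not a revision
Constraint 3 (W != Z) on D(W)={3,4,6} D(Z)={3,5,6}: no change => not a revision
Constraint 4 (W < Z) on D(W)={3,4,6} D(Z)={3,5,6}: W {3,4,6}->{3,4}; Z {3,5,6}->{5,6} => REVISION
Total revisions = 2

Answer: 2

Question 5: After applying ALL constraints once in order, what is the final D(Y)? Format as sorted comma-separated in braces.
Answer: {2,3,4,5}

Derivation:
Constraint 1 (Y < W) on D(Y)={2,3,4,5,6} D(W)={2,3,4,6}: Y {2,3,4,5,6}->{2,3,4,5}; W {2,3,4,6}->{3,4,6}
Constraint 2 (W != Y) on D(W)={3,4,6} D(Y)={2,3,4,5}: no change
Constraint 3 (W != Z) on D(W)={3,4,6} D(Z)={3,5,6}: no change
Constraint 4 (W < Z) on D(W)={3,4,6} D(Z)={3,5,6}: W {3,4,6}->{3,4}; Z {3,5,6}->{5,6}
So after all 4 constraints: D(Y) = {2,3,4,5}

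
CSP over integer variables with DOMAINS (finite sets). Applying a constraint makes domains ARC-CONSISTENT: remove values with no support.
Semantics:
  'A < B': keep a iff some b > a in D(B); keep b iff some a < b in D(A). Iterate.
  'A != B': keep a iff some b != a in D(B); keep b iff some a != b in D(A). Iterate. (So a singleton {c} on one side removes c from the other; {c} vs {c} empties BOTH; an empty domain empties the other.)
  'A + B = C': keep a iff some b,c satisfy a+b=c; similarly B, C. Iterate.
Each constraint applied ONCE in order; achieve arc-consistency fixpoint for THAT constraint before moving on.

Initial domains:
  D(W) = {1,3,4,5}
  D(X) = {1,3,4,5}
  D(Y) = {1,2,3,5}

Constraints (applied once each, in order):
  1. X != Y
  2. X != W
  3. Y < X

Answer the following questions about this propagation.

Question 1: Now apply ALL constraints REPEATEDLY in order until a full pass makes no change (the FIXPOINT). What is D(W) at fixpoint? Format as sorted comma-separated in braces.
pass 0 (initial): D(W)={1,3,4,5}
pass 1: X {1,3,4,5}->{3,4,5}; Y {1,2,3,5}->{1,2,3}
pass 2: no change
Fixpoint after 2 passes: D(W) = {1,3,4,5}

Answer: {1,3,4,5}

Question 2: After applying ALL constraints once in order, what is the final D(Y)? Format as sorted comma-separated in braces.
Answer: {1,2,3}

Derivation:
Constraint 1 (X != Y) on D(X)={1,3,4,5} D(Y)={1,2,3,5}: no change
Constraint 2 (X != W) on D(X)={1,3,4,5} D(W)={1,3,4,5}: no change
Constraint 3 (Y < X) on D(Y)={1,2,3,5} D(X)={1,3,4,5}: Y {1,2,3,5}->{1,2,3}; X {1,3,4,5}->{3,4,5}
So after all 3 constraints: D(Y) = {1,2,3}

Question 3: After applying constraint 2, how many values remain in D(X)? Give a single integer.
Answer: 4

Derivation:
Constraint 1 (X != Y) on D(X)={1,3,4,5} D(Y)={1,2,3,5}: no change
Constraint 2 (X != W) on D(X)={1,3,4,5} D(W)={1,3,4,5}: no change
So after constraint 2: D(X)={1,3,4,5}, size = 4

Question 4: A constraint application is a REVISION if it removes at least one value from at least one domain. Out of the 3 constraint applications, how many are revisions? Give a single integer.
Answer: 1

Derivation:
Constraint 1 (X != Y) on D(X)={1,3,4,5} D(Y)={1,2,3,5}: no change => not a revision
Constraint 2 (X != W) on D(X)={1,3,4,5} D(W)={1,3,4,5}: no change => not a revision
Constraint 3 (Y < X) on D(Y)={1,2,3,5} D(X)={1,3,4,5}: Y {1,2,3,5}->{1,2,3}; X {1,3,4,5}->{3,4,5} => REVISION
Total revisions = 1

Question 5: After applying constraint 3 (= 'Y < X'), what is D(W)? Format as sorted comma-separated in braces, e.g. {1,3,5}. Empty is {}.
Answer: {1,3,4,5}

Derivation:
Constraint 1 (X != Y) on D(X)={1,3,4,5} D(Y)={1,2,3,5}: no change
Constraint 2 (X != W) on D(X)={1,3,4,5} D(W)={1,3,4,5}: no change
Constraint 3 (Y < X) on D(Y)={1,2,3,5} D(X)={1,3,4,5}: Y {1,2,3,5}->{1,2,3}; X {1,3,4,5}->{3,4,5}
So after constraint 3: D(W) = {1,3,4,5}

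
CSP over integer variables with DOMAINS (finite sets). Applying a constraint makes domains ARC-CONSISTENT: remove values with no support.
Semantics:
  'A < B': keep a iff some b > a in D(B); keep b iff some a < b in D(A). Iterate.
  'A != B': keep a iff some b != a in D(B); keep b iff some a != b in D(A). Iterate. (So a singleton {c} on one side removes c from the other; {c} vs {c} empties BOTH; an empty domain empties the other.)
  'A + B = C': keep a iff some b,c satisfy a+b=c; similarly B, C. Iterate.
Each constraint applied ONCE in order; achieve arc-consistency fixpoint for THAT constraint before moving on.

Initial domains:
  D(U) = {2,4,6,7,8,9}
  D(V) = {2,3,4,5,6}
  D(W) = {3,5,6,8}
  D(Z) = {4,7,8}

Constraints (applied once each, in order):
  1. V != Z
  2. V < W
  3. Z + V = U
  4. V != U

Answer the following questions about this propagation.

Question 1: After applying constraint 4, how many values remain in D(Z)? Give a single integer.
Constraint 1 (V != Z) on D(V)={2,3,4,5,6} D(Z)={4,7,8}: no change
Constraint 2 (V < W) on D(V)={2,3,4,5,6} D(W)={3,5,6,8}: no change
Constraint 3 (Z + V = U) on D(Z)={4,7,8} D(V)={2,3,4,5,6} D(U)={2,4,6,7,8,9}: Z {4,7,8}->{4,7}; V {2,3,4,5,6}->{2,3,4,5}; U {2,4,6,7,8,9}->{6,7,8,9}
Constraint 4 (V != U) on D(V)={2,3,4,5} D(U)={6,7,8,9}: no change
So after constraint 4: D(Z)={4,7}, size = 2

Answer: 2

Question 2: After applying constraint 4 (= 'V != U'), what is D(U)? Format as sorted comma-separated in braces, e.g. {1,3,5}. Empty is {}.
Answer: {6,7,8,9}

Derivation:
Constraint 1 (V != Z) on D(V)={2,3,4,5,6} D(Z)={4,7,8}: no change
Constraint 2 (V < W) on D(V)={2,3,4,5,6} D(W)={3,5,6,8}: no change
Constraint 3 (Z + V = U) on D(Z)={4,7,8} D(V)={2,3,4,5,6} D(U)={2,4,6,7,8,9}: Z {4,7,8}->{4,7}; V {2,3,4,5,6}->{2,3,4,5}; U {2,4,6,7,8,9}->{6,7,8,9}
Constraint 4 (V != U) on D(V)={2,3,4,5} D(U)={6,7,8,9}: no change
So after constraint 4: D(U) = {6,7,8,9}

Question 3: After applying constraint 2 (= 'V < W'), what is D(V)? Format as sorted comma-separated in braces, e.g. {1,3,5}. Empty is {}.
Answer: {2,3,4,5,6}

Derivation:
Constraint 1 (V != Z) on D(V)={2,3,4,5,6} D(Z)={4,7,8}: no change
Constraint 2 (V < W) on D(V)={2,3,4,5,6} D(W)={3,5,6,8}: no change
So after constraint 2: D(V) = {2,3,4,5,6}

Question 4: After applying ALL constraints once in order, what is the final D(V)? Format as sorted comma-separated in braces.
Answer: {2,3,4,5}

Derivation:
Constraint 1 (V != Z) on D(V)={2,3,4,5,6} D(Z)={4,7,8}: no change
Constraint 2 (V < W) on D(V)={2,3,4,5,6} D(W)={3,5,6,8}: no change
Constraint 3 (Z + V = U) on D(Z)={4,7,8} D(V)={2,3,4,5,6} D(U)={2,4,6,7,8,9}: Z {4,7,8}->{4,7}; V {2,3,4,5,6}->{2,3,4,5}; U {2,4,6,7,8,9}->{6,7,8,9}
Constraint 4 (V != U) on D(V)={2,3,4,5} D(U)={6,7,8,9}: no change
So after all 4 constraints: D(V) = {2,3,4,5}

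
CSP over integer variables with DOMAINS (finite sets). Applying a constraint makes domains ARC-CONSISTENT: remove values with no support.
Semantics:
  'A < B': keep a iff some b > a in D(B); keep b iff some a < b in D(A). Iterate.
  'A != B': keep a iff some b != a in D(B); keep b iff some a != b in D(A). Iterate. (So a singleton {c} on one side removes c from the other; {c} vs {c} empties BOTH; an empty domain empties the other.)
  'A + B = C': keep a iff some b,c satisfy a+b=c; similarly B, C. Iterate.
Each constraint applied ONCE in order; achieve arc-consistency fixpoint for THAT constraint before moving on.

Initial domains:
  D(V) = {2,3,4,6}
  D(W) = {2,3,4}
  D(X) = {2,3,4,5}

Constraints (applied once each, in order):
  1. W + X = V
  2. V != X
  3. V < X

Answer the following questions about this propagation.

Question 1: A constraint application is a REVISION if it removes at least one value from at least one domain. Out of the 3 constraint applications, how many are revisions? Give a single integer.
Constraint 1 (W + X = V) on D(W)={2,3,4} D(X)={2,3,4,5} D(V)={2,3,4,6}: X {2,3,4,5}->{2,3,4}; V {2,3,4,6}->{4,6} => REVISION
Constraint 2 (V != X) on D(V)={4,6} D(X)={2,3,4}: no change => not a revision
Constraint 3 (V < X) on D(V)={4,6} D(X)={2,3,4}: V {4,6}->{}; X {2,3,4}->{} => REVISION
Total revisions = 2

Answer: 2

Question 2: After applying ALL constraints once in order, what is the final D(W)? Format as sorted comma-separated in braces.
Constraint 1 (W + X = V) on D(W)={2,3,4} D(X)={2,3,4,5} D(V)={2,3,4,6}: X {2,3,4,5}->{2,3,4}; V {2,3,4,6}->{4,6}
Constraint 2 (V != X) on D(V)={4,6} D(X)={2,3,4}: no change
Constraint 3 (V < X) on D(V)={4,6} D(X)={2,3,4}: V {4,6}->{}; X {2,3,4}->{}
So after all 3 constraints: D(W) = {2,3,4}

Answer: {2,3,4}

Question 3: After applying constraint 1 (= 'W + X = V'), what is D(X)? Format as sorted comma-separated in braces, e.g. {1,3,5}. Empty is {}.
Answer: {2,3,4}

Derivation:
Constraint 1 (W + X = V) on D(W)={2,3,4} D(X)={2,3,4,5} D(V)={2,3,4,6}: X {2,3,4,5}->{2,3,4}; V {2,3,4,6}->{4,6}
So after constraint 1: D(X) = {2,3,4}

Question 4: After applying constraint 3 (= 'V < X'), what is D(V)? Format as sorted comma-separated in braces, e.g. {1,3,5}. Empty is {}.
Constraint 1 (W + X = V) on D(W)={2,3,4} D(X)={2,3,4,5} D(V)={2,3,4,6}: X {2,3,4,5}->{2,3,4}; V {2,3,4,6}->{4,6}
Constraint 2 (V != X) on D(V)={4,6} D(X)={2,3,4}: no change
Constraint 3 (V < X) on D(V)={4,6} D(X)={2,3,4}: V {4,6}->{}; X {2,3,4}->{}
So after constraint 3: D(V) = {}

Answer: {}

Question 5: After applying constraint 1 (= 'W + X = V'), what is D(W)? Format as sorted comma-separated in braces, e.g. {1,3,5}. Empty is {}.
Answer: {2,3,4}

Derivation:
Constraint 1 (W + X = V) on D(W)={2,3,4} D(X)={2,3,4,5} D(V)={2,3,4,6}: X {2,3,4,5}->{2,3,4}; V {2,3,4,6}->{4,6}
So after constraint 1: D(W) = {2,3,4}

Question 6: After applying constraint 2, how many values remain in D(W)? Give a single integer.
Constraint 1 (W + X = V) on D(W)={2,3,4} D(X)={2,3,4,5} D(V)={2,3,4,6}: X {2,3,4,5}->{2,3,4}; V {2,3,4,6}->{4,6}
Constraint 2 (V != X) on D(V)={4,6} D(X)={2,3,4}: no change
So after constraint 2: D(W)={2,3,4}, size = 3

Answer: 3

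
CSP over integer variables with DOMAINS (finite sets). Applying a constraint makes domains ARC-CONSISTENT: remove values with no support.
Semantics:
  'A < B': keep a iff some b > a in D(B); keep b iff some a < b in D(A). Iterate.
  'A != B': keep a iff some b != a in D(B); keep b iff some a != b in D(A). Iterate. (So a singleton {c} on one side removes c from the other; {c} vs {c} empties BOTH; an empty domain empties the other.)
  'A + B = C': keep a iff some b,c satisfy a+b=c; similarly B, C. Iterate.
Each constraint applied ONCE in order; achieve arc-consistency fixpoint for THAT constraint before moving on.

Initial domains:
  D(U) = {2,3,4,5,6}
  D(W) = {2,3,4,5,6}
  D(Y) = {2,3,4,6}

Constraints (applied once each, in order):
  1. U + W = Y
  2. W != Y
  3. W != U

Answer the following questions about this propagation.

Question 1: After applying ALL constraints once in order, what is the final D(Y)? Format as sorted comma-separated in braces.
Constraint 1 (U + W = Y) on D(U)={2,3,4,5,6} D(W)={2,3,4,5,6} D(Y)={2,3,4,6}: U {2,3,4,5,6}->{2,3,4}; W {2,3,4,5,6}->{2,3,4}; Y {2,3,4,6}->{4,6}
Constraint 2 (W != Y) on D(W)={2,3,4} D(Y)={4,6}: no change
Constraint 3 (W != U) on D(W)={2,3,4} D(U)={2,3,4}: no change
So after all 3 constraints: D(Y) = {4,6}

Answer: {4,6}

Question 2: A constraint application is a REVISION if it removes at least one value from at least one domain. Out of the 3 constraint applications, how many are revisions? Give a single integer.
Answer: 1

Derivation:
Constraint 1 (U + W = Y) on D(U)={2,3,4,5,6} D(W)={2,3,4,5,6} D(Y)={2,3,4,6}: U {2,3,4,5,6}->{2,3,4}; W {2,3,4,5,6}->{2,3,4}; Y {2,3,4,6}->{4,6} => REVISION
Constraint 2 (W != Y) on D(W)={2,3,4} D(Y)={4,6}: no change => not a revision
Constraint 3 (W != U) on D(W)={2,3,4} D(U)={2,3,4}: no change => not a revision
Total revisions = 1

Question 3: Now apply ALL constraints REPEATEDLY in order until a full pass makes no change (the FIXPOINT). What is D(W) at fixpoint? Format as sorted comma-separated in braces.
pass 0 (initial): D(W)={2,3,4,5,6}
pass 1: U {2,3,4,5,6}->{2,3,4}; W {2,3,4,5,6}->{2,3,4}; Y {2,3,4,6}->{4,6}
pass 2: no change
Fixpoint after 2 passes: D(W) = {2,3,4}

Answer: {2,3,4}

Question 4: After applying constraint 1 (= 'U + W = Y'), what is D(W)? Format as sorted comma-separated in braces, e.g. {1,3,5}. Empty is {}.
Answer: {2,3,4}

Derivation:
Constraint 1 (U + W = Y) on D(U)={2,3,4,5,6} D(W)={2,3,4,5,6} D(Y)={2,3,4,6}: U {2,3,4,5,6}->{2,3,4}; W {2,3,4,5,6}->{2,3,4}; Y {2,3,4,6}->{4,6}
So after constraint 1: D(W) = {2,3,4}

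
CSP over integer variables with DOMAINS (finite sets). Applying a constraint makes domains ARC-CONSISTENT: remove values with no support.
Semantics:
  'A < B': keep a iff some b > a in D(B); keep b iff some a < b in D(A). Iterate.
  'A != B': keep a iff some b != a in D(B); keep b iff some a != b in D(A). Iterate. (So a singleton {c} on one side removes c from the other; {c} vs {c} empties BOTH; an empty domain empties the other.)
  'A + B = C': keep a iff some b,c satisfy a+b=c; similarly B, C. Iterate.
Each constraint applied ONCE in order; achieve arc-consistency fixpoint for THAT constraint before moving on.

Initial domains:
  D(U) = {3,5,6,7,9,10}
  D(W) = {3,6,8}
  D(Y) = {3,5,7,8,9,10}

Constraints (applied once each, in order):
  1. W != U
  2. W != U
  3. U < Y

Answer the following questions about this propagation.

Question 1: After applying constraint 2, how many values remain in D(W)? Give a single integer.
Constraint 1 (W != U) on D(W)={3,6,8} D(U)={3,5,6,7,9,10}: no change
Constraint 2 (W != U) on D(W)={3,6,8} D(U)={3,5,6,7,9,10}: no change
So after constraint 2: D(W)={3,6,8}, size = 3

Answer: 3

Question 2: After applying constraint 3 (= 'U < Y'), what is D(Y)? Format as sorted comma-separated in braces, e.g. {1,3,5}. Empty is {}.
Constraint 1 (W != U) on D(W)={3,6,8} D(U)={3,5,6,7,9,10}: no change
Constraint 2 (W != U) on D(W)={3,6,8} D(U)={3,5,6,7,9,10}: no change
Constraint 3 (U < Y) on D(U)={3,5,6,7,9,10} D(Y)={3,5,7,8,9,10}: U {3,5,6,7,9,10}->{3,5,6,7,9}; Y {3,5,7,8,9,10}->{5,7,8,9,10}
So after constraint 3: D(Y) = {5,7,8,9,10}

Answer: {5,7,8,9,10}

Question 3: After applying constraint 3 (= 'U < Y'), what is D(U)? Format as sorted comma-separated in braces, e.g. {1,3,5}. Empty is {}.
Answer: {3,5,6,7,9}

Derivation:
Constraint 1 (W != U) on D(W)={3,6,8} D(U)={3,5,6,7,9,10}: no change
Constraint 2 (W != U) on D(W)={3,6,8} D(U)={3,5,6,7,9,10}: no change
Constraint 3 (U < Y) on D(U)={3,5,6,7,9,10} D(Y)={3,5,7,8,9,10}: U {3,5,6,7,9,10}->{3,5,6,7,9}; Y {3,5,7,8,9,10}->{5,7,8,9,10}
So after constraint 3: D(U) = {3,5,6,7,9}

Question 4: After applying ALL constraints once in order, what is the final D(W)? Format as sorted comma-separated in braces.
Answer: {3,6,8}

Derivation:
Constraint 1 (W != U) on D(W)={3,6,8} D(U)={3,5,6,7,9,10}: no change
Constraint 2 (W != U) on D(W)={3,6,8} D(U)={3,5,6,7,9,10}: no change
Constraint 3 (U < Y) on D(U)={3,5,6,7,9,10} D(Y)={3,5,7,8,9,10}: U {3,5,6,7,9,10}->{3,5,6,7,9}; Y {3,5,7,8,9,10}->{5,7,8,9,10}
So after all 3 constraints: D(W) = {3,6,8}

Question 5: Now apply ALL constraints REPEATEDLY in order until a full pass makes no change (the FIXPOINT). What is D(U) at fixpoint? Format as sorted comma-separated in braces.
Answer: {3,5,6,7,9}

Derivation:
pass 0 (initial): D(U)={3,5,6,7,9,10}
pass 1: U {3,5,6,7,9,10}->{3,5,6,7,9}; Y {3,5,7,8,9,10}->{5,7,8,9,10}
pass 2: no change
Fixpoint after 2 passes: D(U) = {3,5,6,7,9}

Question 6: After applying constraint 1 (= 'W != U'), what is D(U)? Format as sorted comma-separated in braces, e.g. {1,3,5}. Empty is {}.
Constraint 1 (W != U) on D(W)={3,6,8} D(U)={3,5,6,7,9,10}: no change
So after constraint 1: D(U) = {3,5,6,7,9,10}

Answer: {3,5,6,7,9,10}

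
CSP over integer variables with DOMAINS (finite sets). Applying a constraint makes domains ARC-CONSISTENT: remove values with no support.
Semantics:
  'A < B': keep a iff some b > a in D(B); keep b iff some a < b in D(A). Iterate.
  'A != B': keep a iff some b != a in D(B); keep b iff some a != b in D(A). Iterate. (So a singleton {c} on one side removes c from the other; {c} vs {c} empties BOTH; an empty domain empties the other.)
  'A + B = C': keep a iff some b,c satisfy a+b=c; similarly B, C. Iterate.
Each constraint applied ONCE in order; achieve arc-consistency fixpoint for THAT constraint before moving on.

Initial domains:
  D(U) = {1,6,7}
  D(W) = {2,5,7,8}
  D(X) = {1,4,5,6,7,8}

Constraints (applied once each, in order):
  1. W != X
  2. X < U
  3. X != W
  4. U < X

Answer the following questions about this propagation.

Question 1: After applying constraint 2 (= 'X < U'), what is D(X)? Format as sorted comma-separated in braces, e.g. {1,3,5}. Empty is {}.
Answer: {1,4,5,6}

Derivation:
Constraint 1 (W != X) on D(W)={2,5,7,8} D(X)={1,4,5,6,7,8}: no change
Constraint 2 (X < U) on D(X)={1,4,5,6,7,8} D(U)={1,6,7}: X {1,4,5,6,7,8}->{1,4,5,6}; U {1,6,7}->{6,7}
So after constraint 2: D(X) = {1,4,5,6}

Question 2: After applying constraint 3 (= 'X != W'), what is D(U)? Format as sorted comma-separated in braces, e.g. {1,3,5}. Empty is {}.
Constraint 1 (W != X) on D(W)={2,5,7,8} D(X)={1,4,5,6,7,8}: no change
Constraint 2 (X < U) on D(X)={1,4,5,6,7,8} D(U)={1,6,7}: X {1,4,5,6,7,8}->{1,4,5,6}; U {1,6,7}->{6,7}
Constraint 3 (X != W) on D(X)={1,4,5,6} D(W)={2,5,7,8}: no change
So after constraint 3: D(U) = {6,7}

Answer: {6,7}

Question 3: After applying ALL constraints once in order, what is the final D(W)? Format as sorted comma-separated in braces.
Answer: {2,5,7,8}

Derivation:
Constraint 1 (W != X) on D(W)={2,5,7,8} D(X)={1,4,5,6,7,8}: no change
Constraint 2 (X < U) on D(X)={1,4,5,6,7,8} D(U)={1,6,7}: X {1,4,5,6,7,8}->{1,4,5,6}; U {1,6,7}->{6,7}
Constraint 3 (X != W) on D(X)={1,4,5,6} D(W)={2,5,7,8}: no change
Constraint 4 (U < X) on D(U)={6,7} D(X)={1,4,5,6}: U {6,7}->{}; X {1,4,5,6}->{}
So after all 4 constraints: D(W) = {2,5,7,8}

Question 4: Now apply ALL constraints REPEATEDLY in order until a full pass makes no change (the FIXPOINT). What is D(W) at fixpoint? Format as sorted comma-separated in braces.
pass 0 (initial): D(W)={2,5,7,8}
pass 1: U {1,6,7}->{}; X {1,4,5,6,7,8}->{}
pass 2: W {2,5,7,8}->{}
pass 3: no change
Fixpoint after 3 passes: D(W) = {}

Answer: {}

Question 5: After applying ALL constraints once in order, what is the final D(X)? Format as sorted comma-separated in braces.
Answer: {}

Derivation:
Constraint 1 (W != X) on D(W)={2,5,7,8} D(X)={1,4,5,6,7,8}: no change
Constraint 2 (X < U) on D(X)={1,4,5,6,7,8} D(U)={1,6,7}: X {1,4,5,6,7,8}->{1,4,5,6}; U {1,6,7}->{6,7}
Constraint 3 (X != W) on D(X)={1,4,5,6} D(W)={2,5,7,8}: no change
Constraint 4 (U < X) on D(U)={6,7} D(X)={1,4,5,6}: U {6,7}->{}; X {1,4,5,6}->{}
So after all 4 constraints: D(X) = {}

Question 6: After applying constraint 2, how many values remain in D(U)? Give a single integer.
Answer: 2

Derivation:
Constraint 1 (W != X) on D(W)={2,5,7,8} D(X)={1,4,5,6,7,8}: no change
Constraint 2 (X < U) on D(X)={1,4,5,6,7,8} D(U)={1,6,7}: X {1,4,5,6,7,8}->{1,4,5,6}; U {1,6,7}->{6,7}
So after constraint 2: D(U)={6,7}, size = 2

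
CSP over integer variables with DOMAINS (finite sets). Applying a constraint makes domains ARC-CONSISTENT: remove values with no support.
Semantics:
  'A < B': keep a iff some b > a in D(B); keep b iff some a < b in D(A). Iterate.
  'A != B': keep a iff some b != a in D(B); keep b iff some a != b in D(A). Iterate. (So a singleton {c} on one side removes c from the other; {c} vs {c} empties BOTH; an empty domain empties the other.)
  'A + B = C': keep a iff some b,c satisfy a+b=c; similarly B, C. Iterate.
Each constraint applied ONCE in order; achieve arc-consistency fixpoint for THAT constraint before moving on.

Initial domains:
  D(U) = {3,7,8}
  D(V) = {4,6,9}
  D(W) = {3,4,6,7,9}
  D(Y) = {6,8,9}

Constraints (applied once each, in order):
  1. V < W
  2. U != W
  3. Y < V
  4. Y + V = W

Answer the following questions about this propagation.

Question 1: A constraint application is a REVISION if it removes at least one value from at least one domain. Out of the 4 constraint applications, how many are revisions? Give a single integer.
Constraint 1 (V < W) on D(V)={4,6,9} D(W)={3,4,6,7,9}: V {4,6,9}->{4,6}; W {3,4,6,7,9}->{6,7,9} => REVISION
Constraint 2 (U != W) on D(U)={3,7,8} D(W)={6,7,9}: no change => not a revision
Constraint 3 (Y < V) on D(Y)={6,8,9} D(V)={4,6}: Y {6,8,9}->{}; V {4,6}->{} => REVISION
Constraint 4 (Y + V = W) on D(Y)={} D(V)={} D(W)={6,7,9}: W {6,7,9}->{} => REVISION
Total revisions = 3

Answer: 3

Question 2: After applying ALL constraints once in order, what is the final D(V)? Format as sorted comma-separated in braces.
Answer: {}

Derivation:
Constraint 1 (V < W) on D(V)={4,6,9} D(W)={3,4,6,7,9}: V {4,6,9}->{4,6}; W {3,4,6,7,9}->{6,7,9}
Constraint 2 (U != W) on D(U)={3,7,8} D(W)={6,7,9}: no change
Constraint 3 (Y < V) on D(Y)={6,8,9} D(V)={4,6}: Y {6,8,9}->{}; V {4,6}->{}
Constraint 4 (Y + V = W) on D(Y)={} D(V)={} D(W)={6,7,9}: W {6,7,9}->{}
So after all 4 constraints: D(V) = {}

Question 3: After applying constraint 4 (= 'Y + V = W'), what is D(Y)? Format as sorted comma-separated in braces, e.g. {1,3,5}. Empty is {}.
Constraint 1 (V < W) on D(V)={4,6,9} D(W)={3,4,6,7,9}: V {4,6,9}->{4,6}; W {3,4,6,7,9}->{6,7,9}
Constraint 2 (U != W) on D(U)={3,7,8} D(W)={6,7,9}: no change
Constraint 3 (Y < V) on D(Y)={6,8,9} D(V)={4,6}: Y {6,8,9}->{}; V {4,6}->{}
Constraint 4 (Y + V = W) on D(Y)={} D(V)={} D(W)={6,7,9}: W {6,7,9}->{}
So after constraint 4: D(Y) = {}

Answer: {}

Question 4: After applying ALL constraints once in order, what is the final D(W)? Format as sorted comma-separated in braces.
Answer: {}

Derivation:
Constraint 1 (V < W) on D(V)={4,6,9} D(W)={3,4,6,7,9}: V {4,6,9}->{4,6}; W {3,4,6,7,9}->{6,7,9}
Constraint 2 (U != W) on D(U)={3,7,8} D(W)={6,7,9}: no change
Constraint 3 (Y < V) on D(Y)={6,8,9} D(V)={4,6}: Y {6,8,9}->{}; V {4,6}->{}
Constraint 4 (Y + V = W) on D(Y)={} D(V)={} D(W)={6,7,9}: W {6,7,9}->{}
So after all 4 constraints: D(W) = {}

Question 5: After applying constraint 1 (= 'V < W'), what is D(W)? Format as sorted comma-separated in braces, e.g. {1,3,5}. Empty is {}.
Constraint 1 (V < W) on D(V)={4,6,9} D(W)={3,4,6,7,9}: V {4,6,9}->{4,6}; W {3,4,6,7,9}->{6,7,9}
So after constraint 1: D(W) = {6,7,9}

Answer: {6,7,9}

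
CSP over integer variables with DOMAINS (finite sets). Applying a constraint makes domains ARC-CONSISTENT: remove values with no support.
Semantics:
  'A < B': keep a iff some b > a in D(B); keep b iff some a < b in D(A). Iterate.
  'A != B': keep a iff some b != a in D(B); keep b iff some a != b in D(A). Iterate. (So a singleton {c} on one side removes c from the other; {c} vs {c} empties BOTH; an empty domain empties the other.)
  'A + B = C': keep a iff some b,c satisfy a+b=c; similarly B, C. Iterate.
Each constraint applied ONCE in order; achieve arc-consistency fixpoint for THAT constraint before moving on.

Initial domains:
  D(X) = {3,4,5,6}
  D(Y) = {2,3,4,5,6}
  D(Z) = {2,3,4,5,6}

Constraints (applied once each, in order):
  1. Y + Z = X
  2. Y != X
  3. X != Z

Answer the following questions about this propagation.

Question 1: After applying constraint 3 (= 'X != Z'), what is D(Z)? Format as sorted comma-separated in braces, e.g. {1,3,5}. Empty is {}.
Constraint 1 (Y + Z = X) on D(Y)={2,3,4,5,6} D(Z)={2,3,4,5,6} D(X)={3,4,5,6}: Y {2,3,4,5,6}->{2,3,4}; Z {2,3,4,5,6}->{2,3,4}; X {3,4,5,6}->{4,5,6}
Constraint 2 (Y != X) on D(Y)={2,3,4} D(X)={4,5,6}: no change
Constraint 3 (X != Z) on D(X)={4,5,6} D(Z)={2,3,4}: no change
So after constraint 3: D(Z) = {2,3,4}

Answer: {2,3,4}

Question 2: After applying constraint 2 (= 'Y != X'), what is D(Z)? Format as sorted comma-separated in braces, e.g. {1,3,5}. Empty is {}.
Answer: {2,3,4}

Derivation:
Constraint 1 (Y + Z = X) on D(Y)={2,3,4,5,6} D(Z)={2,3,4,5,6} D(X)={3,4,5,6}: Y {2,3,4,5,6}->{2,3,4}; Z {2,3,4,5,6}->{2,3,4}; X {3,4,5,6}->{4,5,6}
Constraint 2 (Y != X) on D(Y)={2,3,4} D(X)={4,5,6}: no change
So after constraint 2: D(Z) = {2,3,4}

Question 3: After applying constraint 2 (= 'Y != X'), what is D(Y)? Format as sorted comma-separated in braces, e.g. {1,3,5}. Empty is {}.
Answer: {2,3,4}

Derivation:
Constraint 1 (Y + Z = X) on D(Y)={2,3,4,5,6} D(Z)={2,3,4,5,6} D(X)={3,4,5,6}: Y {2,3,4,5,6}->{2,3,4}; Z {2,3,4,5,6}->{2,3,4}; X {3,4,5,6}->{4,5,6}
Constraint 2 (Y != X) on D(Y)={2,3,4} D(X)={4,5,6}: no change
So after constraint 2: D(Y) = {2,3,4}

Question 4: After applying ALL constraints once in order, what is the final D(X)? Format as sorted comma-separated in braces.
Constraint 1 (Y + Z = X) on D(Y)={2,3,4,5,6} D(Z)={2,3,4,5,6} D(X)={3,4,5,6}: Y {2,3,4,5,6}->{2,3,4}; Z {2,3,4,5,6}->{2,3,4}; X {3,4,5,6}->{4,5,6}
Constraint 2 (Y != X) on D(Y)={2,3,4} D(X)={4,5,6}: no change
Constraint 3 (X != Z) on D(X)={4,5,6} D(Z)={2,3,4}: no change
So after all 3 constraints: D(X) = {4,5,6}

Answer: {4,5,6}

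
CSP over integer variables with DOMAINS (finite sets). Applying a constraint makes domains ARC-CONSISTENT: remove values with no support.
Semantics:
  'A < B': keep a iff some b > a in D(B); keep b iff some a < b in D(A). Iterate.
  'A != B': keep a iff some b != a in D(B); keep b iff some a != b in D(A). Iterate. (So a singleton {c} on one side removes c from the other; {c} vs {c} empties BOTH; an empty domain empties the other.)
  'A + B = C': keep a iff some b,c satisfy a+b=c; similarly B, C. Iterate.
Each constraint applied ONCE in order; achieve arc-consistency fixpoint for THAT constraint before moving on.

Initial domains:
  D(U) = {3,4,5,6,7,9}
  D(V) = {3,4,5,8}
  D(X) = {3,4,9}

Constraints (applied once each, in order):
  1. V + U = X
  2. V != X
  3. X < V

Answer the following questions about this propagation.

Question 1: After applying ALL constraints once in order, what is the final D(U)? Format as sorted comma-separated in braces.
Answer: {4,5,6}

Derivation:
Constraint 1 (V + U = X) on D(V)={3,4,5,8} D(U)={3,4,5,6,7,9} D(X)={3,4,9}: V {3,4,5,8}->{3,4,5}; U {3,4,5,6,7,9}->{4,5,6}; X {3,4,9}->{9}
Constraint 2 (V != X) on D(V)={3,4,5} D(X)={9}: no change
Constraint 3 (X < V) on D(X)={9} D(V)={3,4,5}: X {9}->{}; V {3,4,5}->{}
So after all 3 constraints: D(U) = {4,5,6}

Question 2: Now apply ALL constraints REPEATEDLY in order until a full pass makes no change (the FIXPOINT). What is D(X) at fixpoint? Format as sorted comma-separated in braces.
Answer: {}

Derivation:
pass 0 (initial): D(X)={3,4,9}
pass 1: U {3,4,5,6,7,9}->{4,5,6}; V {3,4,5,8}->{}; X {3,4,9}->{}
pass 2: U {4,5,6}->{}
pass 3: no change
Fixpoint after 3 passes: D(X) = {}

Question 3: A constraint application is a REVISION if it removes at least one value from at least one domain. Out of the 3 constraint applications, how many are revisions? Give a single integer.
Answer: 2

Derivation:
Constraint 1 (V + U = X) on D(V)={3,4,5,8} D(U)={3,4,5,6,7,9} D(X)={3,4,9}: V {3,4,5,8}->{3,4,5}; U {3,4,5,6,7,9}->{4,5,6}; X {3,4,9}->{9} => REVISION
Constraint 2 (V != X) on D(V)={3,4,5} D(X)={9}: no change => not a revision
Constraint 3 (X < V) on D(X)={9} D(V)={3,4,5}: X {9}->{}; V {3,4,5}->{} => REVISION
Total revisions = 2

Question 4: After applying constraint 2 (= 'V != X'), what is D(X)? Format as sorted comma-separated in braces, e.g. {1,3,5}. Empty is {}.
Constraint 1 (V + U = X) on D(V)={3,4,5,8} D(U)={3,4,5,6,7,9} D(X)={3,4,9}: V {3,4,5,8}->{3,4,5}; U {3,4,5,6,7,9}->{4,5,6}; X {3,4,9}->{9}
Constraint 2 (V != X) on D(V)={3,4,5} D(X)={9}: no change
So after constraint 2: D(X) = {9}

Answer: {9}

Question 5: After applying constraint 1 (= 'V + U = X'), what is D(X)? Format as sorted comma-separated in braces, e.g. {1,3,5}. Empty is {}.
Answer: {9}

Derivation:
Constraint 1 (V + U = X) on D(V)={3,4,5,8} D(U)={3,4,5,6,7,9} D(X)={3,4,9}: V {3,4,5,8}->{3,4,5}; U {3,4,5,6,7,9}->{4,5,6}; X {3,4,9}->{9}
So after constraint 1: D(X) = {9}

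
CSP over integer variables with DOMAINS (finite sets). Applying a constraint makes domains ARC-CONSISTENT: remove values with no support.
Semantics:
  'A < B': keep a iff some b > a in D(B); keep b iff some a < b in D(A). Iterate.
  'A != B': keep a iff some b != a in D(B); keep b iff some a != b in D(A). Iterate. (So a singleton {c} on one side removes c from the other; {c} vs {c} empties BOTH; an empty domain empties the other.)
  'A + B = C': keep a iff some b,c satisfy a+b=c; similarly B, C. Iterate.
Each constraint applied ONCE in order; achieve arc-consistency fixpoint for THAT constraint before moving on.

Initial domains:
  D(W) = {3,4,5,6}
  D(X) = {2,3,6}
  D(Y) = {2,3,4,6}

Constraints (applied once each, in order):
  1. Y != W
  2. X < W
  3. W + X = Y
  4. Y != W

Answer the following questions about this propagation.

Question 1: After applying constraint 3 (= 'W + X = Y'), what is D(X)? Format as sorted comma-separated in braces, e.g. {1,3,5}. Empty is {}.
Answer: {2,3}

Derivation:
Constraint 1 (Y != W) on D(Y)={2,3,4,6} D(W)={3,4,5,6}: no change
Constraint 2 (X < W) on D(X)={2,3,6} D(W)={3,4,5,6}: X {2,3,6}->{2,3}
Constraint 3 (W + X = Y) on D(W)={3,4,5,6} D(X)={2,3} D(Y)={2,3,4,6}: W {3,4,5,6}->{3,4}; Y {2,3,4,6}->{6}
So after constraint 3: D(X) = {2,3}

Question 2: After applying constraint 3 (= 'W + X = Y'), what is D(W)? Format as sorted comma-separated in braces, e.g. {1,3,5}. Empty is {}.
Answer: {3,4}

Derivation:
Constraint 1 (Y != W) on D(Y)={2,3,4,6} D(W)={3,4,5,6}: no change
Constraint 2 (X < W) on D(X)={2,3,6} D(W)={3,4,5,6}: X {2,3,6}->{2,3}
Constraint 3 (W + X = Y) on D(W)={3,4,5,6} D(X)={2,3} D(Y)={2,3,4,6}: W {3,4,5,6}->{3,4}; Y {2,3,4,6}->{6}
So after constraint 3: D(W) = {3,4}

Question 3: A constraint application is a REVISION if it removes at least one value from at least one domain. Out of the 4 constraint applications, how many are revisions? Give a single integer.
Answer: 2

Derivation:
Constraint 1 (Y != W) on D(Y)={2,3,4,6} D(W)={3,4,5,6}: no change => not a revision
Constraint 2 (X < W) on D(X)={2,3,6} D(W)={3,4,5,6}: X {2,3,6}->{2,3} => REVISION
Constraint 3 (W + X = Y) on D(W)={3,4,5,6} D(X)={2,3} D(Y)={2,3,4,6}: W {3,4,5,6}->{3,4}; Y {2,3,4,6}->{6} => REVISION
Constraint 4 (Y != W) on D(Y)={6} D(W)={3,4}: no change => not a revision
Total revisions = 2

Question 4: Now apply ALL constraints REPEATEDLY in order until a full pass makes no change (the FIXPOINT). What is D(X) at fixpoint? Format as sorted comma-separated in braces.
pass 0 (initial): D(X)={2,3,6}
pass 1: W {3,4,5,6}->{3,4}; X {2,3,6}->{2,3}; Y {2,3,4,6}->{6}
pass 2: no change
Fixpoint after 2 passes: D(X) = {2,3}

Answer: {2,3}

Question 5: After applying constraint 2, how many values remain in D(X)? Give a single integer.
Constraint 1 (Y != W) on D(Y)={2,3,4,6} D(W)={3,4,5,6}: no change
Constraint 2 (X < W) on D(X)={2,3,6} D(W)={3,4,5,6}: X {2,3,6}->{2,3}
So after constraint 2: D(X)={2,3}, size = 2

Answer: 2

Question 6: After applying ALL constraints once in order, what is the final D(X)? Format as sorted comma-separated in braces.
Constraint 1 (Y != W) on D(Y)={2,3,4,6} D(W)={3,4,5,6}: no change
Constraint 2 (X < W) on D(X)={2,3,6} D(W)={3,4,5,6}: X {2,3,6}->{2,3}
Constraint 3 (W + X = Y) on D(W)={3,4,5,6} D(X)={2,3} D(Y)={2,3,4,6}: W {3,4,5,6}->{3,4}; Y {2,3,4,6}->{6}
Constraint 4 (Y != W) on D(Y)={6} D(W)={3,4}: no change
So after all 4 constraints: D(X) = {2,3}

Answer: {2,3}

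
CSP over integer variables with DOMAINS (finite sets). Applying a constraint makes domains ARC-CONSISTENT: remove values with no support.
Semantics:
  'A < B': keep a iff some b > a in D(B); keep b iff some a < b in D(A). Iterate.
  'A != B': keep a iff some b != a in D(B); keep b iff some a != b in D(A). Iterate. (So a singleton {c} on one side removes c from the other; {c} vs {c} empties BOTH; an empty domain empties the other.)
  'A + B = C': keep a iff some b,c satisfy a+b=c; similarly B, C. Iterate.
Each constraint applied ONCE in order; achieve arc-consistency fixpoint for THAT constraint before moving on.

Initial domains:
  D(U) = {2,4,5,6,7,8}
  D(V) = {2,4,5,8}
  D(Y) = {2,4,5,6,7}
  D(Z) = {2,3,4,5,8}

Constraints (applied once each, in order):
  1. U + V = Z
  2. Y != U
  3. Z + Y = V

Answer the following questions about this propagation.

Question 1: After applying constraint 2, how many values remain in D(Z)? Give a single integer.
Constraint 1 (U + V = Z) on D(U)={2,4,5,6,7,8} D(V)={2,4,5,8} D(Z)={2,3,4,5,8}: U {2,4,5,6,7,8}->{2,4,6}; V {2,4,5,8}->{2,4}; Z {2,3,4,5,8}->{4,8}
Constraint 2 (Y != U) on D(Y)={2,4,5,6,7} D(U)={2,4,6}: no change
So after constraint 2: D(Z)={4,8}, size = 2

Answer: 2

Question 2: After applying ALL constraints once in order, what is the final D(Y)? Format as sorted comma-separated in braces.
Constraint 1 (U + V = Z) on D(U)={2,4,5,6,7,8} D(V)={2,4,5,8} D(Z)={2,3,4,5,8}: U {2,4,5,6,7,8}->{2,4,6}; V {2,4,5,8}->{2,4}; Z {2,3,4,5,8}->{4,8}
Constraint 2 (Y != U) on D(Y)={2,4,5,6,7} D(U)={2,4,6}: no change
Constraint 3 (Z + Y = V) on D(Z)={4,8} D(Y)={2,4,5,6,7} D(V)={2,4}: Z {4,8}->{}; Y {2,4,5,6,7}->{}; V {2,4}->{}
So after all 3 constraints: D(Y) = {}

Answer: {}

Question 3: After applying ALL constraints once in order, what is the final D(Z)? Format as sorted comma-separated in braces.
Constraint 1 (U + V = Z) on D(U)={2,4,5,6,7,8} D(V)={2,4,5,8} D(Z)={2,3,4,5,8}: U {2,4,5,6,7,8}->{2,4,6}; V {2,4,5,8}->{2,4}; Z {2,3,4,5,8}->{4,8}
Constraint 2 (Y != U) on D(Y)={2,4,5,6,7} D(U)={2,4,6}: no change
Constraint 3 (Z + Y = V) on D(Z)={4,8} D(Y)={2,4,5,6,7} D(V)={2,4}: Z {4,8}->{}; Y {2,4,5,6,7}->{}; V {2,4}->{}
So after all 3 constraints: D(Z) = {}

Answer: {}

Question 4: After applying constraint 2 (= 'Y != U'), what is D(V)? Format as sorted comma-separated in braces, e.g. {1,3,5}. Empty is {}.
Constraint 1 (U + V = Z) on D(U)={2,4,5,6,7,8} D(V)={2,4,5,8} D(Z)={2,3,4,5,8}: U {2,4,5,6,7,8}->{2,4,6}; V {2,4,5,8}->{2,4}; Z {2,3,4,5,8}->{4,8}
Constraint 2 (Y != U) on D(Y)={2,4,5,6,7} D(U)={2,4,6}: no change
So after constraint 2: D(V) = {2,4}

Answer: {2,4}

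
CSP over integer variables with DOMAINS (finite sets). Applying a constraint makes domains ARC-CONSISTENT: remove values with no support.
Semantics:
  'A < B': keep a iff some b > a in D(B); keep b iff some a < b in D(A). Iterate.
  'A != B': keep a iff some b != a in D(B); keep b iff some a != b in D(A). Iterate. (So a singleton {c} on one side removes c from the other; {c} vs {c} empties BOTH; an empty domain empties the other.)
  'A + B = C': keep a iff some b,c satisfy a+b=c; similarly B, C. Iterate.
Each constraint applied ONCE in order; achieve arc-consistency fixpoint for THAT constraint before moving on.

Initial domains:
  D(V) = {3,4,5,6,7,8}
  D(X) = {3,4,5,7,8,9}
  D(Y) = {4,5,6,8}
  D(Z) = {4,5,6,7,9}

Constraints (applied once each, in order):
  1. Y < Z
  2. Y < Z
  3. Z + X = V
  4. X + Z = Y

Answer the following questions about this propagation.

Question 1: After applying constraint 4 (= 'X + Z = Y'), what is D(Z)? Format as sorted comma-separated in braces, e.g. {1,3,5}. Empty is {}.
Constraint 1 (Y < Z) on D(Y)={4,5,6,8} D(Z)={4,5,6,7,9}: Z {4,5,6,7,9}->{5,6,7,9}
Constraint 2 (Y < Z) on D(Y)={4,5,6,8} D(Z)={5,6,7,9}: no change
Constraint 3 (Z + X = V) on D(Z)={5,6,7,9} D(X)={3,4,5,7,8,9} D(V)={3,4,5,6,7,8}: Z {5,6,7,9}->{5}; X {3,4,5,7,8,9}->{3}; V {3,4,5,6,7,8}->{8}
Constraint 4 (X + Z = Y) on D(X)={3} D(Z)={5} D(Y)={4,5,6,8}: Y {4,5,6,8}->{8}
So after constraint 4: D(Z) = {5}

Answer: {5}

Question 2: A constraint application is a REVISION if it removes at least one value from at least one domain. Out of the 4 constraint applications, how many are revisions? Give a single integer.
Constraint 1 (Y < Z) on D(Y)={4,5,6,8} D(Z)={4,5,6,7,9}: Z {4,5,6,7,9}->{5,6,7,9} => REVISION
Constraint 2 (Y < Z) on D(Y)={4,5,6,8} D(Z)={5,6,7,9}: no change => not a revision
Constraint 3 (Z + X = V) on D(Z)={5,6,7,9} D(X)={3,4,5,7,8,9} D(V)={3,4,5,6,7,8}: Z {5,6,7,9}->{5}; X {3,4,5,7,8,9}->{3}; V {3,4,5,6,7,8}->{8} => REVISION
Constraint 4 (X + Z = Y) on D(X)={3} D(Z)={5} D(Y)={4,5,6,8}: Y {4,5,6,8}->{8} => REVISION
Total revisions = 3

Answer: 3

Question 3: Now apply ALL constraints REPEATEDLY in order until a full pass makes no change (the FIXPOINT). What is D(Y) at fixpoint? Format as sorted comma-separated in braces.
pass 0 (initial): D(Y)={4,5,6,8}
pass 1: V {3,4,5,6,7,8}->{8}; X {3,4,5,7,8,9}->{3}; Y {4,5,6,8}->{8}; Z {4,5,6,7,9}->{5}
pass 2: V {8}->{}; X {3}->{}; Y {8}->{}; Z {5}->{}
pass 3: no change
Fixpoint after 3 passes: D(Y) = {}

Answer: {}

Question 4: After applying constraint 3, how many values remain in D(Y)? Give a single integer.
Constraint 1 (Y < Z) on D(Y)={4,5,6,8} D(Z)={4,5,6,7,9}: Z {4,5,6,7,9}->{5,6,7,9}
Constraint 2 (Y < Z) on D(Y)={4,5,6,8} D(Z)={5,6,7,9}: no change
Constraint 3 (Z + X = V) on D(Z)={5,6,7,9} D(X)={3,4,5,7,8,9} D(V)={3,4,5,6,7,8}: Z {5,6,7,9}->{5}; X {3,4,5,7,8,9}->{3}; V {3,4,5,6,7,8}->{8}
So after constraint 3: D(Y)={4,5,6,8}, size = 4

Answer: 4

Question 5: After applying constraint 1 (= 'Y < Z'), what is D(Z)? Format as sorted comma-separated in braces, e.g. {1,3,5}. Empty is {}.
Answer: {5,6,7,9}

Derivation:
Constraint 1 (Y < Z) on D(Y)={4,5,6,8} D(Z)={4,5,6,7,9}: Z {4,5,6,7,9}->{5,6,7,9}
So after constraint 1: D(Z) = {5,6,7,9}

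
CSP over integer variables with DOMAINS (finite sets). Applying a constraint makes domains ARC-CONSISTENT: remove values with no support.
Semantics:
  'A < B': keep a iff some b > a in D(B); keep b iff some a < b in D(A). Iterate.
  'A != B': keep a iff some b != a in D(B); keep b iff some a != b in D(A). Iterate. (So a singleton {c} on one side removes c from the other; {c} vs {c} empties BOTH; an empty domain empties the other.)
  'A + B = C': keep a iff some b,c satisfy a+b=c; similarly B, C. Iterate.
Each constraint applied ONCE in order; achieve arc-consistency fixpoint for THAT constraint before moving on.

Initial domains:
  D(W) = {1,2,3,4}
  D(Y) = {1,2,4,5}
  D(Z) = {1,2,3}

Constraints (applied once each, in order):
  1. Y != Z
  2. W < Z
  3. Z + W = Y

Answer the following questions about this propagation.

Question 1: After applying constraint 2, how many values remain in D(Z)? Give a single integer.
Answer: 2

Derivation:
Constraint 1 (Y != Z) on D(Y)={1,2,4,5} D(Z)={1,2,3}: no change
Constraint 2 (W < Z) on D(W)={1,2,3,4} D(Z)={1,2,3}: W {1,2,3,4}->{1,2}; Z {1,2,3}->{2,3}
So after constraint 2: D(Z)={2,3}, size = 2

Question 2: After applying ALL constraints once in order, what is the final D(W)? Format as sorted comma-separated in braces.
Answer: {1,2}

Derivation:
Constraint 1 (Y != Z) on D(Y)={1,2,4,5} D(Z)={1,2,3}: no change
Constraint 2 (W < Z) on D(W)={1,2,3,4} D(Z)={1,2,3}: W {1,2,3,4}->{1,2}; Z {1,2,3}->{2,3}
Constraint 3 (Z + W = Y) on D(Z)={2,3} D(W)={1,2} D(Y)={1,2,4,5}: Y {1,2,4,5}->{4,5}
So after all 3 constraints: D(W) = {1,2}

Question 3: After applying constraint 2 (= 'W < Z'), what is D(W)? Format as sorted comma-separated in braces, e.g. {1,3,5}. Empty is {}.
Constraint 1 (Y != Z) on D(Y)={1,2,4,5} D(Z)={1,2,3}: no change
Constraint 2 (W < Z) on D(W)={1,2,3,4} D(Z)={1,2,3}: W {1,2,3,4}->{1,2}; Z {1,2,3}->{2,3}
So after constraint 2: D(W) = {1,2}

Answer: {1,2}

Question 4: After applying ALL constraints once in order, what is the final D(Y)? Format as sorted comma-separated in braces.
Answer: {4,5}

Derivation:
Constraint 1 (Y != Z) on D(Y)={1,2,4,5} D(Z)={1,2,3}: no change
Constraint 2 (W < Z) on D(W)={1,2,3,4} D(Z)={1,2,3}: W {1,2,3,4}->{1,2}; Z {1,2,3}->{2,3}
Constraint 3 (Z + W = Y) on D(Z)={2,3} D(W)={1,2} D(Y)={1,2,4,5}: Y {1,2,4,5}->{4,5}
So after all 3 constraints: D(Y) = {4,5}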